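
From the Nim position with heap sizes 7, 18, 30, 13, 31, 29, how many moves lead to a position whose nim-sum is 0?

Write each in binary and XOR column by column:
  00111  (7)
  10010  (18)
  11110  (30)
  01101  (13)
  11111  (31)
  11101  (29)
  -----
  00100  (4)
The overall nim-sum is X = 4. A heap of size p has a winning move iff p XOR X < p (reduce it to p XOR X).
  7: 7 XOR 4 = 3 < 7 — winning move (to 3).
  18: 18 XOR 4 = 22 ≥ 18 — no move.
  30: 30 XOR 4 = 26 < 30 — winning move (to 26).
  13: 13 XOR 4 = 9 < 13 — winning move (to 9).
  31: 31 XOR 4 = 27 < 31 — winning move (to 27).
  29: 29 XOR 4 = 25 < 29 — winning move (to 25).
That gives 5 winning moves.

5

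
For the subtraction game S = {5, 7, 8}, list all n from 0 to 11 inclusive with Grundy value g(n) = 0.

0, 1, 2, 3, 4

Grundy values for subtraction set {5, 7, 8}:
k:     0  1  2  3  4  5  6  7  8  9 10 11
g(k):  0  0  0  0  0  1  1  1  1  1  2  2
The P-positions (g = 0) in 0..11 are 0, 1, 2, 3, 4.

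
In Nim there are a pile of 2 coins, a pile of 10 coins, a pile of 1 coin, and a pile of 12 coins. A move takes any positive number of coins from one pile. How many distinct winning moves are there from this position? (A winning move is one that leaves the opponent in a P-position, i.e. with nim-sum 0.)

Nim-sum: 2 ⊕ 10 ⊕ 1 ⊕ 12 = 5.
The overall nim-sum is X = 5. A pile of size p has a winning move iff p XOR X < p (reduce it to p XOR X).
  2: 2 XOR 5 = 7 ≥ 2 — no move.
  10: 10 XOR 5 = 15 ≥ 10 — no move.
  1: 1 XOR 5 = 4 ≥ 1 — no move.
  12: 12 XOR 5 = 9 < 12 — winning move (to 9).
That gives 1 winning move.

1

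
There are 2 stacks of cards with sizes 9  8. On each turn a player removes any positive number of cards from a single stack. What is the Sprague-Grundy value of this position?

1

Compute the nim-sum pairwise:
9 XOR 8 = 1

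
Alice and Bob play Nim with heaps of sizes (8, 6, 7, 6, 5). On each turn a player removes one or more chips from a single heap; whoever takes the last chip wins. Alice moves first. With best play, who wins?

Alice wins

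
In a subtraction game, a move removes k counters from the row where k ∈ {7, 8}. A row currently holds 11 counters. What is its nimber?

Grundy values for subtraction set {7, 8}:
g(0) = mex{} = 0
g(1) = mex{} = 0
g(2) = mex{} = 0
g(3) = mex{} = 0
g(4) = mex{} = 0
g(5) = mex{} = 0
g(6) = mex{} = 0
g(7) = mex{0} = 1
g(8) = mex{0} = 1
g(9) = mex{0} = 1
g(10) = mex{0} = 1
g(11) = mex{0} = 1
So g(11) = 1.

1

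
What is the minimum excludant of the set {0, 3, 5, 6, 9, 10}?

0 is in the set but 1 is not, so the mex is 1.

1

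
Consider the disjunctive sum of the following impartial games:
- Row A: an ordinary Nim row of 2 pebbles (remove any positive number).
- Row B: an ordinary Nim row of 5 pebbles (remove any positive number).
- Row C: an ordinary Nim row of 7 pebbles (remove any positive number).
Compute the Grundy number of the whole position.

0

Row A is a plain Nim row of size 2, so its Grundy value is 2.
Row B is a plain Nim row of size 5, so its Grundy value is 5.
Row C is a plain Nim row of size 7, so its Grundy value is 7.
By the Sprague-Grundy theorem, the Grundy value of a sum of independent games is the XOR of the component values.
Combined value = 2 XOR 5 XOR 7 = 0.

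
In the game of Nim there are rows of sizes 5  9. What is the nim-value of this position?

12

Write each in binary and XOR column by column:
  0101  (5)
  1001  (9)
  ----
  1100  (12)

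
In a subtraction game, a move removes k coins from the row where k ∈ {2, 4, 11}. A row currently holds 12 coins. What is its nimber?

3

Compute g(0), g(1), … for moves {2, 4, 11}:
k:     0  1  2  3  4  5  6  7  8  9 10 11 12
g(k):  0  0  1  1  2  2  0  0  1  1  2  2  3
So g(12) = 3.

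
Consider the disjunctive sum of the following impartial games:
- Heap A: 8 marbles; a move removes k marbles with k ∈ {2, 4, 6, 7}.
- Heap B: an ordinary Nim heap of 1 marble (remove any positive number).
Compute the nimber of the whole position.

5

Grundy values for heap A (subtraction set {2, 4, 6, 7}):
k:     0  1  2  3  4  5  6  7  8
g(k):  0  0  1  1  2  2  3  3  4
So g(8) = 4.
Heap B is a plain Nim heap of size 1, so its Grundy value is 1.
By the Sprague-Grundy theorem, the Grundy value of a sum of independent games is the XOR of the component values.
Combined value = 4 ⊕ 1 = 5.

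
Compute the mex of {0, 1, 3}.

The values 0, 1 are all present; 2 is the first non-negative integer missing from the set.

2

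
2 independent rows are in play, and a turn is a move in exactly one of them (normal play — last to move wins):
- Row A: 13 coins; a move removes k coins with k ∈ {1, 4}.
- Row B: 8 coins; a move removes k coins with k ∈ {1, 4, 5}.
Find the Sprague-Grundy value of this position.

1

Build the Grundy sequence for row A with g(k) = mex{g(k−s) : s ∈ {1, 4}, s ≤ k}:
g(0) = mex{} = 0
g(1) = mex{0} = 1
g(2) = mex{1} = 0
g(3) = mex{0} = 1
g(4) = mex{0,1} = 2
g(5) = mex{1,2} = 0
g(6) = mex{0} = 1
g(7) = mex{1} = 0
g(8) = mex{0,2} = 1
g(9) = mex{0,1} = 2
g(10) = mex{1,2} = 0
g(11) = mex{0} = 1
g(12) = mex{1} = 0
g(13) = mex{0,2} = 1
So g(13) = 1.
Grundy values for row B (subtraction set {1, 4, 5}):
k:     0  1  2  3  4  5  6  7  8
g(k):  0  1  0  1  2  3  2  3  0
So g(8) = 0.
The value of a disjunctive sum is the nim-sum of the parts.
Combined value = 1 ⊕ 0 = 1.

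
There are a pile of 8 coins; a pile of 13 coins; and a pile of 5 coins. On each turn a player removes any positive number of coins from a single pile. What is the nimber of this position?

0

Nim-sum: 8 XOR 13 XOR 5 = 0.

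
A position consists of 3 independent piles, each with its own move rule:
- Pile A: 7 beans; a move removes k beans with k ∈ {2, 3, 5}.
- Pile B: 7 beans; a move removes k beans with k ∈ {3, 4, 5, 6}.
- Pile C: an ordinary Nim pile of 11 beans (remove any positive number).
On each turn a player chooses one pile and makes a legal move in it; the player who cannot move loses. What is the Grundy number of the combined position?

9

Build the Grundy sequence for pile A with g(k) = mex{g(k−s) : s ∈ {2, 3, 5}, s ≤ k}:
k:     0  1  2  3  4  5  6  7
g(k):  0  0  1  1  2  2  3  0
So g(7) = 0.
Grundy values for pile B (subtraction set {3, 4, 5, 6}):
g(0) = mex{} = 0
g(1) = mex{} = 0
g(2) = mex{} = 0
g(3) = mex{0} = 1
g(4) = mex{0} = 1
g(5) = mex{0} = 1
g(6) = mex{0,1} = 2
g(7) = mex{0,1} = 2
So g(7) = 2.
Pile C is a plain Nim pile of size 11, so its Grundy value is 11.
By the Sprague-Grundy theorem, the Grundy value of a sum of independent games is the XOR of the component values.
Combined value = 0 XOR 2 XOR 11 = 9.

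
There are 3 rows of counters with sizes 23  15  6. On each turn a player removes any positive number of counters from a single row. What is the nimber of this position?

30

Write each in binary and XOR column by column:
  10111  (23)
  01111  (15)
  00110  (6)
  -----
  11110  (30)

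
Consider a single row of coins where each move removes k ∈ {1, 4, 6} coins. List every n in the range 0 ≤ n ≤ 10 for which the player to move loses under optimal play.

0, 2, 5, 7, 10

Grundy values for subtraction set {1, 4, 6}:
g(0) = mex{} = 0
g(1) = mex{0} = 1
g(2) = mex{1} = 0
g(3) = mex{0} = 1
g(4) = mex{0,1} = 2
g(5) = mex{1,2} = 0
g(6) = mex{0} = 1
g(7) = mex{1} = 0
g(8) = mex{0,2} = 1
g(9) = mex{0,1} = 2
g(10) = mex{1,2} = 0
The P-positions (g = 0) in 0..10 are 0, 2, 5, 7, 10.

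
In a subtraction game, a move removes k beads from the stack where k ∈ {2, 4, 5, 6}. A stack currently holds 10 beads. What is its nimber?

Build the Grundy sequence with g(k) = mex{g(k−s) : s ∈ {2, 4, 5, 6}, s ≤ k}:
k:     0  1  2  3  4  5  6  7  8  9 10
g(k):  0  0  1  1  2  2  3  3  0  0  1
So g(10) = 1.

1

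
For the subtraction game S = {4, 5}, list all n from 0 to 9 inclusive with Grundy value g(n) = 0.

0, 1, 2, 3, 9

Compute g(0), g(1), … for moves {4, 5}:
k:     0  1  2  3  4  5  6  7  8  9
g(k):  0  0  0  0  1  1  1  1  2  0
The P-positions (g = 0) in 0..9 are 0, 1, 2, 3, 9.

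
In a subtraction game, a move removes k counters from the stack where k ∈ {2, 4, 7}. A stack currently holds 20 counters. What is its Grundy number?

1

Build the Grundy sequence with g(k) = mex{g(k−s) : s ∈ {2, 4, 7}, s ≤ k}:
k:     0  1  2  3  4  5  6  7  8  9 10 11 12 13 14 15 16 17 18 19 20
g(k):  0  0  1  1  2  2  0  3  1  0  2  1  0  2  1  0  2  1  0  2  1
So g(20) = 1.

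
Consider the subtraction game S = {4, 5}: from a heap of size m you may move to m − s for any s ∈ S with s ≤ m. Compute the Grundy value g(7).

Compute g(0), g(1), … for moves {4, 5}:
k:     0  1  2  3  4  5  6  7
g(k):  0  0  0  0  1  1  1  1
So g(7) = 1.

1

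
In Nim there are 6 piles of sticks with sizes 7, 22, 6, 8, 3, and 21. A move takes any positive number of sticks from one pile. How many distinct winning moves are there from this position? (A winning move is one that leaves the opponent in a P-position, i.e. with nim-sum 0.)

1

Compute the nim-sum pairwise:
7 ^ 22 = 17
17 ^ 6 = 23
23 ^ 8 = 31
31 ^ 3 = 28
28 ^ 21 = 9
The overall nim-sum is X = 9. A pile of size p has a winning move iff p XOR X < p (reduce it to p XOR X).
  7: 7 XOR 9 = 14 ≥ 7 — no move.
  22: 22 XOR 9 = 31 ≥ 22 — no move.
  6: 6 XOR 9 = 15 ≥ 6 — no move.
  8: 8 XOR 9 = 1 < 8 — winning move (to 1).
  3: 3 XOR 9 = 10 ≥ 3 — no move.
  21: 21 XOR 9 = 28 ≥ 21 — no move.
That gives 1 winning move.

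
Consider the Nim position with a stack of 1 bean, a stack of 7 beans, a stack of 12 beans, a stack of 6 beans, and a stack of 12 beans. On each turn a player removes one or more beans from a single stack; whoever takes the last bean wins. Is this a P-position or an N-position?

In binary:
  0001  (1)
  0111  (7)
  1100  (12)
  0110  (6)
  1100  (12)
  ----
  0000  (0)
The nim-sum is 0, so this is a P-position: the player to move is in a losing position under optimal play.

P-position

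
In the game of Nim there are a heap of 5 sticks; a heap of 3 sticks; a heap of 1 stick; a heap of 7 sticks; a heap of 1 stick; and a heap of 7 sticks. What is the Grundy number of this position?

6

Nim-sum: 5 ^ 3 ^ 1 ^ 7 ^ 1 ^ 7 = 6.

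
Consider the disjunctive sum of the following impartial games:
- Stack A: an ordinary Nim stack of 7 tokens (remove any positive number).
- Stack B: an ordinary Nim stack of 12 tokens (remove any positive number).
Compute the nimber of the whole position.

11

Stack A is a plain Nim stack of size 7, so its Grundy value is 7.
Stack B is a plain Nim stack of size 12, so its Grundy value is 12.
By the Sprague-Grundy theorem, the Grundy value of a sum of independent games is the XOR of the component values.
Combined value = 7 ⊕ 12 = 11.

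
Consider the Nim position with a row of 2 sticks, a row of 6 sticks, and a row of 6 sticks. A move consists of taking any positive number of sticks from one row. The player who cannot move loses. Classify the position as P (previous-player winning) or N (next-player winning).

Bitwise XOR of the heap sizes:
  010  (2)
  110  (6)
  110  (6)
  ---
  010  (2)
The nim-sum is 2 ≠ 0, so this is an N-position: the player to move can win.

N-position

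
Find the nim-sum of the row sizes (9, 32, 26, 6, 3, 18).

Bitwise XOR of the heap sizes:
  001001  (9)
  100000  (32)
  011010  (26)
  000110  (6)
  000011  (3)
  010010  (18)
  ------
  100100  (36)

36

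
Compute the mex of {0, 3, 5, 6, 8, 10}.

1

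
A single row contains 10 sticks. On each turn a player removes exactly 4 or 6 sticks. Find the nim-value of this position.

0

Compute g(0), g(1), … for moves {4, 6}:
k:     0  1  2  3  4  5  6  7  8  9 10
g(k):  0  0  0  0  1  1  1  1  2  2  0
So g(10) = 0.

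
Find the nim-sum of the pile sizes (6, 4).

2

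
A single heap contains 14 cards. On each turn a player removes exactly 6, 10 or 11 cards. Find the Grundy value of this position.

Grundy values for subtraction set {6, 10, 11}:
g(0) = mex{} = 0
g(1) = mex{} = 0
g(2) = mex{} = 0
g(3) = mex{} = 0
g(4) = mex{} = 0
g(5) = mex{} = 0
g(6) = mex{0} = 1
g(7) = mex{0} = 1
g(8) = mex{0} = 1
g(9) = mex{0} = 1
g(10) = mex{0} = 1
g(11) = mex{0} = 1
g(12) = mex{0,1} = 2
g(13) = mex{0,1} = 2
g(14) = mex{0,1} = 2
So g(14) = 2.

2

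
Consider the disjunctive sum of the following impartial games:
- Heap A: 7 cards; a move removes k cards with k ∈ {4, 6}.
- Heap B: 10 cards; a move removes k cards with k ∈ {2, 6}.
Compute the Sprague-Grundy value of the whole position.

Build the Grundy sequence for heap A with g(k) = mex{g(k−s) : s ∈ {4, 6}, s ≤ k}:
k:     0  1  2  3  4  5  6  7
g(k):  0  0  0  0  1  1  1  1
So g(7) = 1.
Build the Grundy sequence for heap B with g(k) = mex{g(k−s) : s ∈ {2, 6}, s ≤ k}:
k:     0  1  2  3  4  5  6  7  8  9 10
g(k):  0  0  1  1  0  0  1  1  0  0  1
So g(10) = 1.
The value of a disjunctive sum is the nim-sum of the parts.
Combined value = 1 ⊕ 1 = 0.

0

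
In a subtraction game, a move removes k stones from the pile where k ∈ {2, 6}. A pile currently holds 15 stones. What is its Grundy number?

1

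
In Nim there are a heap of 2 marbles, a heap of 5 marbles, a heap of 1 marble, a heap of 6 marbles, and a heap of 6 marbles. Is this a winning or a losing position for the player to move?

Winning position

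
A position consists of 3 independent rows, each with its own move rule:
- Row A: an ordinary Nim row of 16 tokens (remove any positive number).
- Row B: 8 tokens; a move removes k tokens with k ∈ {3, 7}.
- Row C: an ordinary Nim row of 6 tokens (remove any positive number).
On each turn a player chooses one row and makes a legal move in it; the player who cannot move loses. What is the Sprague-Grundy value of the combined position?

20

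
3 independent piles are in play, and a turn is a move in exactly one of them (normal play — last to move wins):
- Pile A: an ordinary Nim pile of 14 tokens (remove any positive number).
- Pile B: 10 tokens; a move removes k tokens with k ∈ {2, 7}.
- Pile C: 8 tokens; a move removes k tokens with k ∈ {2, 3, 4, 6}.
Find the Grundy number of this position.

14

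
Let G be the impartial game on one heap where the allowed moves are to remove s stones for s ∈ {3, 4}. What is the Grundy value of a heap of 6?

2

Compute g(0), g(1), … for moves {3, 4}:
g(0) = mex{} = 0
g(1) = mex{} = 0
g(2) = mex{} = 0
g(3) = mex{0} = 1
g(4) = mex{0} = 1
g(5) = mex{0} = 1
g(6) = mex{0,1} = 2
So g(6) = 2.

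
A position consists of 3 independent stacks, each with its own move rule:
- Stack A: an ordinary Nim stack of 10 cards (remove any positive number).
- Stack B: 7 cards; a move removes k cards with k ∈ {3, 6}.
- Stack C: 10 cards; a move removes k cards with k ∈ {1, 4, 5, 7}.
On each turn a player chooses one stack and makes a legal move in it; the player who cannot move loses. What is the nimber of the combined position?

Stack A is a plain Nim stack of size 10, so its Grundy value is 10.
For stack B, compute g(0), g(1), … with moves {3, 6}:
g(0) = mex{} = 0
g(1) = mex{} = 0
g(2) = mex{} = 0
g(3) = mex{0} = 1
g(4) = mex{0} = 1
g(5) = mex{0} = 1
g(6) = mex{0,1} = 2
g(7) = mex{0,1} = 2
So g(7) = 2.
Build the Grundy sequence for stack C with g(k) = mex{g(k−s) : s ∈ {1, 4, 5, 7}, s ≤ k}:
g(0) = mex{} = 0
g(1) = mex{0} = 1
g(2) = mex{1} = 0
g(3) = mex{0} = 1
g(4) = mex{0,1} = 2
g(5) = mex{0,1,2} = 3
g(6) = mex{0,1,3} = 2
g(7) = mex{0,1,2} = 3
g(8) = mex{1,2,3} = 0
g(9) = mex{0,2,3} = 1
g(10) = mex{1,2,3} = 0
So g(10) = 0.
The value of a disjunctive sum is the nim-sum of the parts.
Combined value = 10 ⊕ 2 ⊕ 0 = 8.

8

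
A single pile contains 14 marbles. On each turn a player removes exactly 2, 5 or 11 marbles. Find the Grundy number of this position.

0

Build the Grundy sequence with g(k) = mex{g(k−s) : s ∈ {2, 5, 11}, s ≤ k}:
g(0) = mex{} = 0
g(1) = mex{} = 0
g(2) = mex{0} = 1
g(3) = mex{0} = 1
g(4) = mex{1} = 0
g(5) = mex{0,1} = 2
g(6) = mex{0} = 1
g(7) = mex{1,2} = 0
g(8) = mex{1} = 0
g(9) = mex{0} = 1
g(10) = mex{0,2} = 1
g(11) = mex{0,1} = 2
g(12) = mex{0,1} = 2
g(13) = mex{0,1,2} = 3
g(14) = mex{1,2} = 0
So g(14) = 0.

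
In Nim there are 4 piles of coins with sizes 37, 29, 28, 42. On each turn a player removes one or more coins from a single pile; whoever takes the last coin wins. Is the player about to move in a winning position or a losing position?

Compute the nim-sum pairwise:
37 ^ 29 = 56
56 ^ 28 = 36
36 ^ 42 = 14
The nim-sum is 14 ≠ 0, so this is an N-position: the player to move can win.

Winning position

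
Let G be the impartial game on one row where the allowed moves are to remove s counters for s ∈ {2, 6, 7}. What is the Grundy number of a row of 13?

0

Grundy values for subtraction set {2, 6, 7}:
k:     0  1  2  3  4  5  6  7  8  9 10 11 12 13
g(k):  0  0  1  1  0  0  1  1  2  0  3  1  2  0
So g(13) = 0.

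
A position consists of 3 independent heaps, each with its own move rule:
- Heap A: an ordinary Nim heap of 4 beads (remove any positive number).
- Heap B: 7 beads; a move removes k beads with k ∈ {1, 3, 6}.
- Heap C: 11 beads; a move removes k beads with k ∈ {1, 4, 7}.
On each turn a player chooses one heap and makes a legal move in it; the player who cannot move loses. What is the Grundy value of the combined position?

Heap A is a plain Nim heap of size 4, so its Grundy value is 4.
Grundy values for heap B (subtraction set {1, 3, 6}):
g(0) = mex{} = 0
g(1) = mex{0} = 1
g(2) = mex{1} = 0
g(3) = mex{0} = 1
g(4) = mex{1} = 0
g(5) = mex{0} = 1
g(6) = mex{0,1} = 2
g(7) = mex{0,1,2} = 3
So g(7) = 3.
Build the Grundy sequence for heap C with g(k) = mex{g(k−s) : s ∈ {1, 4, 7}, s ≤ k}:
k:     0  1  2  3  4  5  6  7  8  9 10 11
g(k):  0  1  0  1  2  0  1  2  0  1  0  1
So g(11) = 1.
By the Sprague-Grundy theorem, the Grundy value of a sum of independent games is the XOR of the component values.
Combined value = 4 ⊕ 3 ⊕ 1 = 6.

6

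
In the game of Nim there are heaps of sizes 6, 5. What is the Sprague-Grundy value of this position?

Nim-sum: 6 ⊕ 5 = 3.

3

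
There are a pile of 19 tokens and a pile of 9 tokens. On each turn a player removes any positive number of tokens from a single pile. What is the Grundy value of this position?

Write each in binary and XOR column by column:
  10011  (19)
  01001  (9)
  -----
  11010  (26)

26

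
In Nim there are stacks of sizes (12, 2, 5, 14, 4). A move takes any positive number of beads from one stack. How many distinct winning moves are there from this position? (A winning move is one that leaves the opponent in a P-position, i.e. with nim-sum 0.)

Bitwise XOR of the heap sizes:
  1100  (12)
  0010  (2)
  0101  (5)
  1110  (14)
  0100  (4)
  ----
  0001  (1)
The overall nim-sum is X = 1. A stack of size p has a winning move iff p XOR X < p (reduce it to p XOR X).
  12: 12 XOR 1 = 13 ≥ 12 — no move.
  2: 2 XOR 1 = 3 ≥ 2 — no move.
  5: 5 XOR 1 = 4 < 5 — winning move (to 4).
  14: 14 XOR 1 = 15 ≥ 14 — no move.
  4: 4 XOR 1 = 5 ≥ 4 — no move.
That gives 1 winning move.

1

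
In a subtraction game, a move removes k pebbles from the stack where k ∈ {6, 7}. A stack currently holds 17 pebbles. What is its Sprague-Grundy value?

0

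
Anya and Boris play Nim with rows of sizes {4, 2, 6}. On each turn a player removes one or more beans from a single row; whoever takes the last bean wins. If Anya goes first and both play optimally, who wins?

Boris wins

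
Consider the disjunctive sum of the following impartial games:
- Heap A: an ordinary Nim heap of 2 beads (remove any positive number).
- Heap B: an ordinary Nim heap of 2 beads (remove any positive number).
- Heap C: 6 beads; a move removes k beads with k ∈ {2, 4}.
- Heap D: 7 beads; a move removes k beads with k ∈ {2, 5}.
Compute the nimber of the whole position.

0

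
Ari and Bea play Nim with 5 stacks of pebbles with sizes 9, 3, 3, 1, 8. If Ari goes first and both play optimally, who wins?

Bea wins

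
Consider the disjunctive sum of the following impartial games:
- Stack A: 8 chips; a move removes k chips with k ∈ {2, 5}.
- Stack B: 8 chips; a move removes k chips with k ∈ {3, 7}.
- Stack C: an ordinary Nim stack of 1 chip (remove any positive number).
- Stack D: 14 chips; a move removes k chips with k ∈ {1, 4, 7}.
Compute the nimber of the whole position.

2

Build the Grundy sequence for stack A with g(k) = mex{g(k−s) : s ∈ {2, 5}, s ≤ k}:
k:     0  1  2  3  4  5  6  7  8
g(k):  0  0  1  1  0  2  1  0  0
So g(8) = 0.
For stack B, compute g(0), g(1), … with moves {3, 7}:
g(0) = mex{} = 0
g(1) = mex{} = 0
g(2) = mex{} = 0
g(3) = mex{0} = 1
g(4) = mex{0} = 1
g(5) = mex{0} = 1
g(6) = mex{1} = 0
g(7) = mex{0,1} = 2
g(8) = mex{0,1} = 2
So g(8) = 2.
Stack C is a plain Nim stack of size 1, so its Grundy value is 1.
Build the Grundy sequence for stack D with g(k) = mex{g(k−s) : s ∈ {1, 4, 7}, s ≤ k}:
g(0) = mex{} = 0
g(1) = mex{0} = 1
g(2) = mex{1} = 0
g(3) = mex{0} = 1
g(4) = mex{0,1} = 2
g(5) = mex{1,2} = 0
g(6) = mex{0} = 1
g(7) = mex{0,1} = 2
g(8) = mex{1,2} = 0
g(9) = mex{0} = 1
g(10) = mex{1} = 0
g(11) = mex{0,2} = 1
g(12) = mex{0,1} = 2
g(13) = mex{1,2} = 0
g(14) = mex{0,2} = 1
So g(14) = 1.
The value of a disjunctive sum is the nim-sum of the parts.
Combined value = 0 ⊕ 2 ⊕ 1 ⊕ 1 = 2.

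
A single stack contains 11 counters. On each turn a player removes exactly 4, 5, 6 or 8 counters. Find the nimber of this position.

Compute g(0), g(1), … for moves {4, 5, 6, 8}:
g(0) = mex{} = 0
g(1) = mex{} = 0
g(2) = mex{} = 0
g(3) = mex{} = 0
g(4) = mex{0} = 1
g(5) = mex{0} = 1
g(6) = mex{0} = 1
g(7) = mex{0} = 1
g(8) = mex{0,1} = 2
g(9) = mex{0,1} = 2
g(10) = mex{0,1} = 2
g(11) = mex{0,1} = 2
So g(11) = 2.

2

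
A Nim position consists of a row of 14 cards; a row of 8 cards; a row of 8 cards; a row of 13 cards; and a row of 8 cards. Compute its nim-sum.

11

Nim-sum: 14 ^ 8 ^ 8 ^ 13 ^ 8 = 11.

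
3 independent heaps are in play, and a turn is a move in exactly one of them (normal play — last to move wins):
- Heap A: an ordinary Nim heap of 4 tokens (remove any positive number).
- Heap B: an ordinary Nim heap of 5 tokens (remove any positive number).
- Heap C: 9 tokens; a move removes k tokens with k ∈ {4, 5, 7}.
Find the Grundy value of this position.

3

Heap A is a plain Nim heap of size 4, so its Grundy value is 4.
Heap B is a plain Nim heap of size 5, so its Grundy value is 5.
Build the Grundy sequence for heap C with g(k) = mex{g(k−s) : s ∈ {4, 5, 7}, s ≤ k}:
g(0) = mex{} = 0
g(1) = mex{} = 0
g(2) = mex{} = 0
g(3) = mex{} = 0
g(4) = mex{0} = 1
g(5) = mex{0} = 1
g(6) = mex{0} = 1
g(7) = mex{0} = 1
g(8) = mex{0,1} = 2
g(9) = mex{0,1} = 2
So g(9) = 2.
By the Sprague-Grundy theorem, the Grundy value of a sum of independent games is the XOR of the component values.
Combined value = 4 ⊕ 5 ⊕ 2 = 3.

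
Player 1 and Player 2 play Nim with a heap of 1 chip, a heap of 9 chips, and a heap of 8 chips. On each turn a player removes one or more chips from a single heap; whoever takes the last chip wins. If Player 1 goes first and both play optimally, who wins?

Bitwise XOR of the heap sizes:
  0001  (1)
  1001  (9)
  1000  (8)
  ----
  0000  (0)
The nim-sum is 0, so this is a P-position: the player to move is in a losing position under optimal play; Player 1 is about to move from it and so loses — Player 2 wins.

Player 2 wins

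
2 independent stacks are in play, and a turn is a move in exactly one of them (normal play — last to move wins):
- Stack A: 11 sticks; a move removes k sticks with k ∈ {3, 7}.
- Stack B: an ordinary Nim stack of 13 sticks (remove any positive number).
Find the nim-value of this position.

Grundy values for stack A (subtraction set {3, 7}):
k:     0  1  2  3  4  5  6  7  8  9 10 11
g(k):  0  0  0  1  1  1  0  2  2  1  0  0
So g(11) = 0.
Stack B is a plain Nim stack of size 13, so its Grundy value is 13.
The value of a disjunctive sum is the nim-sum of the parts.
Combined value = 0 XOR 13 = 13.

13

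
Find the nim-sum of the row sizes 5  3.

In binary:
  101  (5)
  011  (3)
  ---
  110  (6)

6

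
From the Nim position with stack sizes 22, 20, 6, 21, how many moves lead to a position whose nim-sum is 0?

3

Compute the nim-sum pairwise:
22 ^ 20 = 2
2 ^ 6 = 4
4 ^ 21 = 17
The overall nim-sum is X = 17. A stack of size p has a winning move iff p XOR X < p (reduce it to p XOR X).
  22: 22 XOR 17 = 7 < 22 — winning move (to 7).
  20: 20 XOR 17 = 5 < 20 — winning move (to 5).
  6: 6 XOR 17 = 23 ≥ 6 — no move.
  21: 21 XOR 17 = 4 < 21 — winning move (to 4).
That gives 3 winning moves.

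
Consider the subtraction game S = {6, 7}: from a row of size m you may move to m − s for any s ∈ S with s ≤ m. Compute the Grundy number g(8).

Compute g(0), g(1), … for moves {6, 7}:
k:     0  1  2  3  4  5  6  7  8
g(k):  0  0  0  0  0  0  1  1  1
So g(8) = 1.

1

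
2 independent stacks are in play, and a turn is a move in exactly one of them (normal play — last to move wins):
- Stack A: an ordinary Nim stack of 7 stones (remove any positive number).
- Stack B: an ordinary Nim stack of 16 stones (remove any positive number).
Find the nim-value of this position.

Stack A is a plain Nim stack of size 7, so its Grundy value is 7.
Stack B is a plain Nim stack of size 16, so its Grundy value is 16.
The value of a disjunctive sum is the nim-sum of the parts.
Combined value = 7 XOR 16 = 23.

23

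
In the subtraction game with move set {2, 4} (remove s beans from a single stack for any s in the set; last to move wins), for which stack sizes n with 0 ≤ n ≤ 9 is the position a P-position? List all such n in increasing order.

0, 1, 6, 7

Compute g(0), g(1), … for moves {2, 4}:
k:     0  1  2  3  4  5  6  7  8  9
g(k):  0  0  1  1  2  2  0  0  1  1
The P-positions (g = 0) in 0..9 are 0, 1, 6, 7.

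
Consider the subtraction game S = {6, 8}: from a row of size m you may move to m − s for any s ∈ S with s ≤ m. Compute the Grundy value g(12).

2

Build the Grundy sequence with g(k) = mex{g(k−s) : s ∈ {6, 8}, s ≤ k}:
k:     0  1  2  3  4  5  6  7  8  9 10 11 12
g(k):  0  0  0  0  0  0  1  1  1  1  1  1  2
So g(12) = 2.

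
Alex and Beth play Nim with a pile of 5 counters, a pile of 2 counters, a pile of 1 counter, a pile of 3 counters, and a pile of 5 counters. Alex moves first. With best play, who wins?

Beth wins

Bitwise XOR of the heap sizes:
  101  (5)
  010  (2)
  001  (1)
  011  (3)
  101  (5)
  ---
  000  (0)
The nim-sum is 0, so this is a P-position: the player to move is in a losing position under optimal play; Alex is about to move from it and so loses — Beth wins.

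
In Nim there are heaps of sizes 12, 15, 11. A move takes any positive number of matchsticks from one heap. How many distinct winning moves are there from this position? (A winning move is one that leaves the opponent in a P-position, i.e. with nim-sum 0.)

Nim-sum: 12 ⊕ 15 ⊕ 11 = 8.
The overall nim-sum is X = 8. A heap of size p has a winning move iff p XOR X < p (reduce it to p XOR X).
  12: 12 XOR 8 = 4 < 12 — winning move (to 4).
  15: 15 XOR 8 = 7 < 15 — winning move (to 7).
  11: 11 XOR 8 = 3 < 11 — winning move (to 3).
That gives 3 winning moves.

3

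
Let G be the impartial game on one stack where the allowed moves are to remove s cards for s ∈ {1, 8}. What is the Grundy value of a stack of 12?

1

Build the Grundy sequence with g(k) = mex{g(k−s) : s ∈ {1, 8}, s ≤ k}:
g(0) = mex{} = 0
g(1) = mex{0} = 1
g(2) = mex{1} = 0
g(3) = mex{0} = 1
g(4) = mex{1} = 0
g(5) = mex{0} = 1
g(6) = mex{1} = 0
g(7) = mex{0} = 1
g(8) = mex{0,1} = 2
g(9) = mex{1,2} = 0
g(10) = mex{0} = 1
g(11) = mex{1} = 0
g(12) = mex{0} = 1
So g(12) = 1.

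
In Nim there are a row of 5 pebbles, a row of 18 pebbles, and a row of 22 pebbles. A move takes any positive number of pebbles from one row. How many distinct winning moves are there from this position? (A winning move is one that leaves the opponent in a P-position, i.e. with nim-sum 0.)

Compute the nim-sum pairwise:
5 ^ 18 = 23
23 ^ 22 = 1
The overall nim-sum is X = 1. A row of size p has a winning move iff p XOR X < p (reduce it to p XOR X).
  5: 5 XOR 1 = 4 < 5 — winning move (to 4).
  18: 18 XOR 1 = 19 ≥ 18 — no move.
  22: 22 XOR 1 = 23 ≥ 22 — no move.
That gives 1 winning move.

1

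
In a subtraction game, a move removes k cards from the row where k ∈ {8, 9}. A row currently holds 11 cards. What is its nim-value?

Grundy values for subtraction set {8, 9}:
k:     0  1  2  3  4  5  6  7  8  9 10 11
g(k):  0  0  0  0  0  0  0  0  1  1  1  1
So g(11) = 1.

1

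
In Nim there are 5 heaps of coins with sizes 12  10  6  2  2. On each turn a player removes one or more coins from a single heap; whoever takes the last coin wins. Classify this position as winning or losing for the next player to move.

Nim-sum: 12 XOR 10 XOR 6 XOR 2 XOR 2 = 0.
The nim-sum is 0, so this is a P-position: the player to move is in a losing position under optimal play.

Losing position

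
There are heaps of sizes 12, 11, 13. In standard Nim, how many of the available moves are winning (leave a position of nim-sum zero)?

3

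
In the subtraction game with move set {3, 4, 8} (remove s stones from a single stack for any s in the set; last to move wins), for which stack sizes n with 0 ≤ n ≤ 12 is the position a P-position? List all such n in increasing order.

0, 1, 2, 7, 12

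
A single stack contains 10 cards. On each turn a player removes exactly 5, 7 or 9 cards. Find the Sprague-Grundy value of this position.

Grundy values for subtraction set {5, 7, 9}:
k:     0  1  2  3  4  5  6  7  8  9 10
g(k):  0  0  0  0  0  1  1  1  1  1  2
So g(10) = 2.

2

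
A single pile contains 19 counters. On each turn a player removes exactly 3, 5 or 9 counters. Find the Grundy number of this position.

1

Build the Grundy sequence with g(k) = mex{g(k−s) : s ∈ {3, 5, 9}, s ≤ k}:
k:     0  1  2  3  4  5  6  7  8  9 10 11 12 13 14 15 16 17 18 19
g(k):  0  0  0  1  1  1  2  2  0  3  3  1  0  2  0  1  0  1  0  1
So g(19) = 1.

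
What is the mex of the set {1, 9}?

0

0 is not in the set, so the mex is 0.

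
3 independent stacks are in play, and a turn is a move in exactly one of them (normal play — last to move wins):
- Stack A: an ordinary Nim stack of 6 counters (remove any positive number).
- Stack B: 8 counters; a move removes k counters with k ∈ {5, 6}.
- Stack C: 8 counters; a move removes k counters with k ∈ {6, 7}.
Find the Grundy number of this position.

Stack A is a plain Nim stack of size 6, so its Grundy value is 6.
For stack B, compute g(0), g(1), … with moves {5, 6}:
g(0) = mex{} = 0
g(1) = mex{} = 0
g(2) = mex{} = 0
g(3) = mex{} = 0
g(4) = mex{} = 0
g(5) = mex{0} = 1
g(6) = mex{0} = 1
g(7) = mex{0} = 1
g(8) = mex{0} = 1
So g(8) = 1.
Build the Grundy sequence for stack C with g(k) = mex{g(k−s) : s ∈ {6, 7}, s ≤ k}:
k:     0  1  2  3  4  5  6  7  8
g(k):  0  0  0  0  0  0  1  1  1
So g(8) = 1.
The value of a disjunctive sum is the nim-sum of the parts.
Combined value = 6 ⊕ 1 ⊕ 1 = 6.

6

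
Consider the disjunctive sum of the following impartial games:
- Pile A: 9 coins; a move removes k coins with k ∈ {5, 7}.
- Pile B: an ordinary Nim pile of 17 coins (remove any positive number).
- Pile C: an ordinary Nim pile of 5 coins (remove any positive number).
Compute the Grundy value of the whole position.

For pile A, compute g(0), g(1), … with moves {5, 7}:
g(0) = mex{} = 0
g(1) = mex{} = 0
g(2) = mex{} = 0
g(3) = mex{} = 0
g(4) = mex{} = 0
g(5) = mex{0} = 1
g(6) = mex{0} = 1
g(7) = mex{0} = 1
g(8) = mex{0} = 1
g(9) = mex{0} = 1
So g(9) = 1.
Pile B is a plain Nim pile of size 17, so its Grundy value is 17.
Pile C is a plain Nim pile of size 5, so its Grundy value is 5.
By the Sprague-Grundy theorem, the Grundy value of a sum of independent games is the XOR of the component values.
Combined value = 1 ⊕ 17 ⊕ 5 = 21.

21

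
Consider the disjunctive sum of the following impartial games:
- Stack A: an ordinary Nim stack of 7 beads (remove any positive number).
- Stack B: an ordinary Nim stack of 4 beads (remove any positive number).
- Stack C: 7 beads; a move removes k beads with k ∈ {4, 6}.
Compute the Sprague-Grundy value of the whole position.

Stack A is a plain Nim stack of size 7, so its Grundy value is 7.
Stack B is a plain Nim stack of size 4, so its Grundy value is 4.
For stack C, compute g(0), g(1), … with moves {4, 6}:
g(0) = mex{} = 0
g(1) = mex{} = 0
g(2) = mex{} = 0
g(3) = mex{} = 0
g(4) = mex{0} = 1
g(5) = mex{0} = 1
g(6) = mex{0} = 1
g(7) = mex{0} = 1
So g(7) = 1.
The value of a disjunctive sum is the nim-sum of the parts.
Combined value = 7 ⊕ 4 ⊕ 1 = 2.

2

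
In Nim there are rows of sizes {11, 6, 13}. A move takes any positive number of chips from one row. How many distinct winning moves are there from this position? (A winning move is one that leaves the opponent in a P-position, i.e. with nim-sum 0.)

0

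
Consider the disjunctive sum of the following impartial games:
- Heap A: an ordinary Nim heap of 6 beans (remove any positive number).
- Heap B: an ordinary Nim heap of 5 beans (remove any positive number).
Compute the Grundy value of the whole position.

3

Heap A is a plain Nim heap of size 6, so its Grundy value is 6.
Heap B is a plain Nim heap of size 5, so its Grundy value is 5.
The value of a disjunctive sum is the nim-sum of the parts.
Combined value = 6 ⊕ 5 = 3.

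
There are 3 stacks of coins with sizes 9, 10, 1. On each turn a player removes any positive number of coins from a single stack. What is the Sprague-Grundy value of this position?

2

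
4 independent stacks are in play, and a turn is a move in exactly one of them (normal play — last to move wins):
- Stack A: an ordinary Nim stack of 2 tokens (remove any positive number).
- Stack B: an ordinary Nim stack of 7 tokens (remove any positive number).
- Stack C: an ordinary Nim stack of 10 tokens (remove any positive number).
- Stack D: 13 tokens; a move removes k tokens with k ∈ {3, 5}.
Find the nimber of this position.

14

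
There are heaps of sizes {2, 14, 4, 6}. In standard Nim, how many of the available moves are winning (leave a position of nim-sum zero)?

1

Bitwise XOR of the heap sizes:
  0010  (2)
  1110  (14)
  0100  (4)
  0110  (6)
  ----
  1110  (14)
The overall nim-sum is X = 14. A heap of size p has a winning move iff p XOR X < p (reduce it to p XOR X).
  2: 2 XOR 14 = 12 ≥ 2 — no move.
  14: 14 XOR 14 = 0 < 14 — winning move (to 0).
  4: 4 XOR 14 = 10 ≥ 4 — no move.
  6: 6 XOR 14 = 8 ≥ 6 — no move.
That gives 1 winning move.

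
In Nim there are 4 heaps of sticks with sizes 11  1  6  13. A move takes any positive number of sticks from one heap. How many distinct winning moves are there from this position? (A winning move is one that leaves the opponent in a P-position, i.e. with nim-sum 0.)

In binary:
  1011  (11)
  0001  (1)
  0110  (6)
  1101  (13)
  ----
  0001  (1)
The overall nim-sum is X = 1. A heap of size p has a winning move iff p XOR X < p (reduce it to p XOR X).
  11: 11 XOR 1 = 10 < 11 — winning move (to 10).
  1: 1 XOR 1 = 0 < 1 — winning move (to 0).
  6: 6 XOR 1 = 7 ≥ 6 — no move.
  13: 13 XOR 1 = 12 < 13 — winning move (to 12).
That gives 3 winning moves.

3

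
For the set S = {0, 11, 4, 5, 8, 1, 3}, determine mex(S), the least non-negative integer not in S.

The values 0, 1 are all present; 2 is the first non-negative integer missing from the set.

2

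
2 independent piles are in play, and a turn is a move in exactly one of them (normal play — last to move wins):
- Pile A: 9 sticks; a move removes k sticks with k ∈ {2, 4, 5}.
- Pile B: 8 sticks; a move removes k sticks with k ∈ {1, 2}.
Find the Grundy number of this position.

3

For pile A, compute g(0), g(1), … with moves {2, 4, 5}:
k:     0  1  2  3  4  5  6  7  8  9
g(k):  0  0  1  1  2  2  3  0  0  1
So g(9) = 1.
Build the Grundy sequence for pile B with g(k) = mex{g(k−s) : s ∈ {1, 2}, s ≤ k}:
g(0) = mex{} = 0
g(1) = mex{0} = 1
g(2) = mex{0,1} = 2
g(3) = mex{1,2} = 0
g(4) = mex{0,2} = 1
g(5) = mex{0,1} = 2
g(6) = mex{1,2} = 0
g(7) = mex{0,2} = 1
g(8) = mex{0,1} = 2
So g(8) = 2.
The value of a disjunctive sum is the nim-sum of the parts.
Combined value = 1 ⊕ 2 = 3.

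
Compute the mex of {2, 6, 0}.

1

0 is in the set but 1 is not, so the mex is 1.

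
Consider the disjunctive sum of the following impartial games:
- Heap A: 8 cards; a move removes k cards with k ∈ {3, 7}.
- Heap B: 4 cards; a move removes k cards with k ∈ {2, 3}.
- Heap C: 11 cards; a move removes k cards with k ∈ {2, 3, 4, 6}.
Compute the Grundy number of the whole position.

1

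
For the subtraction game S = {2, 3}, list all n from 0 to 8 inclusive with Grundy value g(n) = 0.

Grundy values for subtraction set {2, 3}:
g(0) = mex{} = 0
g(1) = mex{} = 0
g(2) = mex{0} = 1
g(3) = mex{0} = 1
g(4) = mex{0,1} = 2
g(5) = mex{1} = 0
g(6) = mex{1,2} = 0
g(7) = mex{0,2} = 1
g(8) = mex{0} = 1
The P-positions (g = 0) in 0..8 are 0, 1, 5, 6.

0, 1, 5, 6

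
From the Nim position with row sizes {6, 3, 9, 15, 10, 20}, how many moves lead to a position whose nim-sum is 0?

Compute the nim-sum pairwise:
6 ⊕ 3 = 5
5 ⊕ 9 = 12
12 ⊕ 15 = 3
3 ⊕ 10 = 9
9 ⊕ 20 = 29
The overall nim-sum is X = 29. A row of size p has a winning move iff p XOR X < p (reduce it to p XOR X).
  6: 6 XOR 29 = 27 ≥ 6 — no move.
  3: 3 XOR 29 = 30 ≥ 3 — no move.
  9: 9 XOR 29 = 20 ≥ 9 — no move.
  15: 15 XOR 29 = 18 ≥ 15 — no move.
  10: 10 XOR 29 = 23 ≥ 10 — no move.
  20: 20 XOR 29 = 9 < 20 — winning move (to 9).
That gives 1 winning move.

1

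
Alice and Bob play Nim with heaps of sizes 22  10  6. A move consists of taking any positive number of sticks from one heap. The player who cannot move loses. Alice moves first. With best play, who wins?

Alice wins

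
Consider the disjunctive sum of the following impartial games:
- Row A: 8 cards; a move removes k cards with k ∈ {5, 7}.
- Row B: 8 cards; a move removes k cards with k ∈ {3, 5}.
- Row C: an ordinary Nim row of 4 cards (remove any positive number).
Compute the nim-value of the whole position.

Build the Grundy sequence for row A with g(k) = mex{g(k−s) : s ∈ {5, 7}, s ≤ k}:
g(0) = mex{} = 0
g(1) = mex{} = 0
g(2) = mex{} = 0
g(3) = mex{} = 0
g(4) = mex{} = 0
g(5) = mex{0} = 1
g(6) = mex{0} = 1
g(7) = mex{0} = 1
g(8) = mex{0} = 1
So g(8) = 1.
For row B, compute g(0), g(1), … with moves {3, 5}:
k:     0  1  2  3  4  5  6  7  8
g(k):  0  0  0  1  1  1  2  2  0
So g(8) = 0.
Row C is a plain Nim row of size 4, so its Grundy value is 4.
By the Sprague-Grundy theorem, the Grundy value of a sum of independent games is the XOR of the component values.
Combined value = 1 ⊕ 0 ⊕ 4 = 5.

5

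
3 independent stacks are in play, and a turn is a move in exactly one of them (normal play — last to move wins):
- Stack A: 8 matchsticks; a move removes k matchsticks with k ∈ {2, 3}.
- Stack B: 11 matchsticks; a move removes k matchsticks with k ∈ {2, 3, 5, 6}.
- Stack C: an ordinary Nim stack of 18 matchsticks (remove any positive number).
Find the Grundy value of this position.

18

For stack A, compute g(0), g(1), … with moves {2, 3}:
g(0) = mex{} = 0
g(1) = mex{} = 0
g(2) = mex{0} = 1
g(3) = mex{0} = 1
g(4) = mex{0,1} = 2
g(5) = mex{1} = 0
g(6) = mex{1,2} = 0
g(7) = mex{0,2} = 1
g(8) = mex{0} = 1
So g(8) = 1.
For stack B, compute g(0), g(1), … with moves {2, 3, 5, 6}:
k:     0  1  2  3  4  5  6  7  8  9 10 11
g(k):  0  0  1  1  2  2  3  3  0  0  1  1
So g(11) = 1.
Stack C is a plain Nim stack of size 18, so its Grundy value is 18.
The value of a disjunctive sum is the nim-sum of the parts.
Combined value = 1 ⊕ 1 ⊕ 18 = 18.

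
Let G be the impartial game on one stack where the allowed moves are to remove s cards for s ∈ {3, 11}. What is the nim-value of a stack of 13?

2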